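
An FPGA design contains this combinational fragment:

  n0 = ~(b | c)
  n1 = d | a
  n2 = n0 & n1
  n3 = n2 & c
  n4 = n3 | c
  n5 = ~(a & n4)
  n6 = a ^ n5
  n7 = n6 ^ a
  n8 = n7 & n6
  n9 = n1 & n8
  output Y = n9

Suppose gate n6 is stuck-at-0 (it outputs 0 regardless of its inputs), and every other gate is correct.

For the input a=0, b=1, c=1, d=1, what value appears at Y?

Propagate with n6 forced: n0=0, n1=1, n2=0, n3=0, n4=1, n5=1, n6=0 [stuck-at-0], n7=0, n8=0, n9=0.
So Y = 0. (Without the fault it would be 1.)

0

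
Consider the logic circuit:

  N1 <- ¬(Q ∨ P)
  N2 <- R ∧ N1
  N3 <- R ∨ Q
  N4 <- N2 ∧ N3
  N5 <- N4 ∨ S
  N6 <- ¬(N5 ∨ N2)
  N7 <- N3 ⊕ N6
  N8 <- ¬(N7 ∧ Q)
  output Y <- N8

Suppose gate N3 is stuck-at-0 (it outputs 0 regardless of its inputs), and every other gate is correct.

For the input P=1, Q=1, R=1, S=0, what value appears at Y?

0

Propagate with N3 forced: N1=0, N2=0, N3=0 [stuck-at-0], N4=0, N5=0, N6=1, N7=1, N8=0.
So Y = 0. (Without the fault it would be 1.)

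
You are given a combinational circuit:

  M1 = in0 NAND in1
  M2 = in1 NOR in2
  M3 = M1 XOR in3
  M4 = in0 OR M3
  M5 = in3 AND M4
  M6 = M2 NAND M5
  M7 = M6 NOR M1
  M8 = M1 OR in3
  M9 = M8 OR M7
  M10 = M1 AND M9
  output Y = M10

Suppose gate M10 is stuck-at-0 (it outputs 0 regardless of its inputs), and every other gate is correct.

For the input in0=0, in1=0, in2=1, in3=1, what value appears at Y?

0

Propagate with M10 forced: M1=1, M2=0, M3=0, M4=0, M5=0, M6=1, M7=0, M8=1, M9=1, M10=0 [stuck-at-0].
So Y = 0. (Without the fault it would be 1.)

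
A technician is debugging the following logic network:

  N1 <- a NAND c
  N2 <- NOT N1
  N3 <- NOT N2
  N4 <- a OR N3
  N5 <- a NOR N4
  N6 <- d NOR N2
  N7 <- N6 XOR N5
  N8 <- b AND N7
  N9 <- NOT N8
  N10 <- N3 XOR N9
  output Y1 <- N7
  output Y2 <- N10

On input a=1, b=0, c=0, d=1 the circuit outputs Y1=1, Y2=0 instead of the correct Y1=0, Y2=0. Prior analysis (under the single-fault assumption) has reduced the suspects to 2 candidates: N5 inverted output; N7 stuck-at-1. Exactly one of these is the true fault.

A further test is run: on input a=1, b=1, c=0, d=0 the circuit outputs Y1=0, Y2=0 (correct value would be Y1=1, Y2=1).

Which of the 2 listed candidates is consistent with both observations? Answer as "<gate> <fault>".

Evaluate each candidate on input a=1, b=1, c=0, d=0:
  N5 inverted output: N1=1, N2=0, N3=1, N4=1, N5=1 [inverted output], N6=1, N7=0, N8=0, N9=1, N10=0 → Y1=0, Y2=0 — matches
  N7 stuck-at-1: N1=1, N2=0, N3=1, N4=1, N5=0, N6=1, N7=1 [stuck-at-1], N8=1, N9=0, N10=1 → Y1=1, Y2=1 — eliminated
Only N5 inverted output reproduces the observed Y1=0, Y2=0.

N5 inverted output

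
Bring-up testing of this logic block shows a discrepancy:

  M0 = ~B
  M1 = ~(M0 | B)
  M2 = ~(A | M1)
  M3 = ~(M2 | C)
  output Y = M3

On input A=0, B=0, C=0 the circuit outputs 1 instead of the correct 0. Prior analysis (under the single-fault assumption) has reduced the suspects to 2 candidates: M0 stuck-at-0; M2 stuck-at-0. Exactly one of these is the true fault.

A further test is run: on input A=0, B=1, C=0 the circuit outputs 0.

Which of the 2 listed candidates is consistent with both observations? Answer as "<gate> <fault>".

M0 stuck-at-0

Evaluate each candidate on input A=0, B=1, C=0:
  M0 stuck-at-0: M0=0 [stuck-at-0], M1=0, M2=1, M3=0 → 0 — matches
  M2 stuck-at-0: M0=0, M1=0, M2=0 [stuck-at-0], M3=1 → 1 — eliminated
Only M0 stuck-at-0 reproduces the observed 0.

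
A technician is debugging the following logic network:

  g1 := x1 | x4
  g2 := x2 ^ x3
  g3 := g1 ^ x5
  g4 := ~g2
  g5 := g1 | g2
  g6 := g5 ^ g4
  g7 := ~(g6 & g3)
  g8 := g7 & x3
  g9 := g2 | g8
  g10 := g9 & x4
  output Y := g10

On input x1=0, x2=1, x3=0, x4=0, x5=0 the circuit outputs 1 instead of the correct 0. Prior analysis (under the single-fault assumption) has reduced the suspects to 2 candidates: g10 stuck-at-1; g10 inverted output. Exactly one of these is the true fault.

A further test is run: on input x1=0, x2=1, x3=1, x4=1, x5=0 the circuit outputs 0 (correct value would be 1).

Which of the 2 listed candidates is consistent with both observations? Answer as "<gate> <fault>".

Evaluate each candidate on input x1=0, x2=1, x3=1, x4=1, x5=0:
  g10 stuck-at-1: g1=1, g2=0, g3=1, g4=1, g5=1, g6=0, g7=1, g8=1, g9=1, g10=1 [stuck-at-1] → 1 — eliminated
  g10 inverted output: g1=1, g2=0, g3=1, g4=1, g5=1, g6=0, g7=1, g8=1, g9=1, g10=0 [inverted output] → 0 — matches
Only g10 inverted output reproduces the observed 0.

g10 inverted output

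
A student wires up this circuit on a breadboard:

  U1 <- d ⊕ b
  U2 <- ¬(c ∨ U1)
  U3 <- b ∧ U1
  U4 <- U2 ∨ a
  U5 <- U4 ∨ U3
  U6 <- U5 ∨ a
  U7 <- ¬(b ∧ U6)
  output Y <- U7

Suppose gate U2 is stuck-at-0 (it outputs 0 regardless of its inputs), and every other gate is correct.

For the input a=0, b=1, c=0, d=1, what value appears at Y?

1

Propagate with U2 forced: U1=0, U2=0 [stuck-at-0], U3=0, U4=0, U5=0, U6=0, U7=1.
So Y = 1. (Without the fault it would be 0.)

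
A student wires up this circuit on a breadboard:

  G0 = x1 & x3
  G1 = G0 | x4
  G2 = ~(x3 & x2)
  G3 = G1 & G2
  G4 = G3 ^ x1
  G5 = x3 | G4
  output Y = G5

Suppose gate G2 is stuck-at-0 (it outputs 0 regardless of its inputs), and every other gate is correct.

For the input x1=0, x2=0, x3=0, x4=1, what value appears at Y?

0

Propagate with G2 forced: G0=0, G1=1, G2=0 [stuck-at-0], G3=0, G4=0, G5=0.
So Y = 0. (Without the fault it would be 1.)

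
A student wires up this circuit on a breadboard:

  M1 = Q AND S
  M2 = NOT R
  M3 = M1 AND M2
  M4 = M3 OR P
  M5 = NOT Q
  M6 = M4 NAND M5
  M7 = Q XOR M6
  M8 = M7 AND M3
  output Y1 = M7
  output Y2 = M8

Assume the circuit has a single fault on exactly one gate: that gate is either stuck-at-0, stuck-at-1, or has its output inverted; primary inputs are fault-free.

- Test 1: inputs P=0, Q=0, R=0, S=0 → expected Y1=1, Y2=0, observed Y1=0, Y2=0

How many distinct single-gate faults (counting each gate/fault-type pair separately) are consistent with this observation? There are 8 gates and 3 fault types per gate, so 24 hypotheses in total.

Fault-free: M1=0, M2=1, M3=0, M4=0, M5=1, M6=1, M7=1, M8=0 → Y1=1, Y2=0. Observed Y1=0, Y2=0.
  M1: stuck-at-1, inverted output ✓; others ✗
  M2: none of the 3 fault types match ✗
  M3: stuck-at-1, inverted output ✓; others ✗
  M4: stuck-at-1, inverted output ✓; others ✗
  M5: none of the 3 fault types match ✗
  M6: stuck-at-0, inverted output ✓; others ✗
  M7: stuck-at-0, inverted output ✓; others ✗
  M8: none of the 3 fault types match ✗
Consistent faults: {M1 stuck-at-1, M1 inverted output, M3 stuck-at-1, M3 inverted output, M4 stuck-at-1, M4 inverted output, M6 stuck-at-0, M6 inverted output, M7 stuck-at-0, M7 inverted output} — 10 in all.

10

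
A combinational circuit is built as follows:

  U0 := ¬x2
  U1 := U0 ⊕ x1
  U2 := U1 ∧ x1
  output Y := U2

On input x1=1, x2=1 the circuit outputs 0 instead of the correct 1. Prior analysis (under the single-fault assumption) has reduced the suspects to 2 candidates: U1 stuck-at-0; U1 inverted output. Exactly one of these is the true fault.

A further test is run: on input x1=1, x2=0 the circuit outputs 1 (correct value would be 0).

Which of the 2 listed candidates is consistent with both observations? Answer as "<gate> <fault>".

Evaluate each candidate on input x1=1, x2=0:
  U1 stuck-at-0: U0=1, U1=0 [stuck-at-0], U2=0 → 0 — eliminated
  U1 inverted output: U0=1, U1=1 [inverted output], U2=1 → 1 — matches
Only U1 inverted output reproduces the observed 1.

U1 inverted output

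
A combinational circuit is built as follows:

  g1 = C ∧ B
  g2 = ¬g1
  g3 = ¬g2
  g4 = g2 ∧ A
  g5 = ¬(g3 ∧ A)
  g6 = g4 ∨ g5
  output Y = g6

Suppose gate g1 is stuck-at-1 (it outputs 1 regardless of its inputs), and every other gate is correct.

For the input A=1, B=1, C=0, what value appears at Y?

Propagate with g1 forced: g1=1 [stuck-at-1], g2=0, g3=1, g4=0, g5=0, g6=0.
So Y = 0. (Without the fault it would be 1.)

0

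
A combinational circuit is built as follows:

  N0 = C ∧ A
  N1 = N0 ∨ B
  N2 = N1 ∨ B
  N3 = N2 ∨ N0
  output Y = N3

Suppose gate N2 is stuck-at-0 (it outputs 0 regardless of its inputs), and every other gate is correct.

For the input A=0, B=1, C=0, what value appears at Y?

0

Propagate with N2 forced: N0=0, N1=1, N2=0 [stuck-at-0], N3=0.
So Y = 0. (Without the fault it would be 1.)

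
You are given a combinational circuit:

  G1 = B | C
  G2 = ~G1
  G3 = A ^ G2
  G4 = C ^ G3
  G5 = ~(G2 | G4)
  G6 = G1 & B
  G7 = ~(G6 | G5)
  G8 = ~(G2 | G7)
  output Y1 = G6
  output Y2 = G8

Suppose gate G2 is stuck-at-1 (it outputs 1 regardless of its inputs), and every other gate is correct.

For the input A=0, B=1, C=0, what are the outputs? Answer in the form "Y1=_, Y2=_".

Y1=1, Y2=0

Propagate with G2 forced: G1=1, G2=1 [stuck-at-1], G3=1, G4=1, G5=0, G6=1, G7=0, G8=0.
So the outputs are Y1=1, Y2=0. (Without the fault they would be Y1=1, Y2=1.)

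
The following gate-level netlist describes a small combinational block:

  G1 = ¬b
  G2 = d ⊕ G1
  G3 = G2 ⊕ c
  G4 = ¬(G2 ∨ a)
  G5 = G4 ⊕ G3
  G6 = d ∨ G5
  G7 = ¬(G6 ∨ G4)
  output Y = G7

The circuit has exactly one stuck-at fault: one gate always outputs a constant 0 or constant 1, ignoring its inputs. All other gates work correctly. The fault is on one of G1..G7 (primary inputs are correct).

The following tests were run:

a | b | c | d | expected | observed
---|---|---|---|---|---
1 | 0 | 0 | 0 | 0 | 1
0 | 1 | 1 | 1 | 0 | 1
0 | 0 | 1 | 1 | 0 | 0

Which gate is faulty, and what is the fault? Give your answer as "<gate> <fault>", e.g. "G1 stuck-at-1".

Fault-free values for test 1 (a=1, b=0, c=0, d=0): G1=1, G2=1, G3=1, G4=0, G5=1, G6=1, G7=0, giving Y=0. Observed 1.
Test 1: faults giving observed 1 are {G1 stuck-at-0, G2 stuck-at-0, G3 stuck-at-0, G5 stuck-at-0, G6 stuck-at-0, G7 stuck-at-1}.
Test 2 (a=0, b=1, c=1, d=1): fault-free G1=0, G2=1, G3=0, G4=0, G5=0, G6=1, G7=0 → 0; observed 1. Eliminates G1 stuck-at-0, G2 stuck-at-0, G3 stuck-at-0, G5 stuck-at-0.
Test 3 (a=0, b=0, c=1, d=1): fault-free G1=1, G2=0, G3=1, G4=1, G5=0, G6=1, G7=0 → 0; observed 0. Eliminates G7 stuck-at-1.
Only G6 stuck-at-0 is consistent with every test.

G6 stuck-at-0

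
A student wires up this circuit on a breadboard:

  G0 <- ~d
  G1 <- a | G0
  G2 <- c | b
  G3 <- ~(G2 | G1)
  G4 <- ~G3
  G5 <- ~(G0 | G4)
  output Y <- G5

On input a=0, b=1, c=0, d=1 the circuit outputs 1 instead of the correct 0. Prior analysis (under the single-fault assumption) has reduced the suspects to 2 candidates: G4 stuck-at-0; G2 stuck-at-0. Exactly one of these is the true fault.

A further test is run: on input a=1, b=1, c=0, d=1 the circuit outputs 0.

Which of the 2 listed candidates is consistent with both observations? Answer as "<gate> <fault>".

Evaluate each candidate on input a=1, b=1, c=0, d=1:
  G4 stuck-at-0: G0=0, G1=1, G2=1, G3=0, G4=0 [stuck-at-0], G5=1 → 1 — eliminated
  G2 stuck-at-0: G0=0, G1=1, G2=0 [stuck-at-0], G3=0, G4=1, G5=0 → 0 — matches
Only G2 stuck-at-0 reproduces the observed 0.

G2 stuck-at-0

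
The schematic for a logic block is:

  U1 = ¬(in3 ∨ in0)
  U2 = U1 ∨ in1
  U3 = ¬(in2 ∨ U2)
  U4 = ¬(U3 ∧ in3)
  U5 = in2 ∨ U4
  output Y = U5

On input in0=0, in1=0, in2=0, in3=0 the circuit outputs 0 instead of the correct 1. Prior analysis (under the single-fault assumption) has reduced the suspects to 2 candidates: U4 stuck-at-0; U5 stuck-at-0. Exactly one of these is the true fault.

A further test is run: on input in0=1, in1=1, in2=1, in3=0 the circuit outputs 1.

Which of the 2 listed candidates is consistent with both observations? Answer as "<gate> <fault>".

Evaluate each candidate on input in0=1, in1=1, in2=1, in3=0:
  U4 stuck-at-0: U1=0, U2=1, U3=0, U4=0 [stuck-at-0], U5=1 → 1 — matches
  U5 stuck-at-0: U1=0, U2=1, U3=0, U4=1, U5=0 [stuck-at-0] → 0 — eliminated
Only U4 stuck-at-0 reproduces the observed 1.

U4 stuck-at-0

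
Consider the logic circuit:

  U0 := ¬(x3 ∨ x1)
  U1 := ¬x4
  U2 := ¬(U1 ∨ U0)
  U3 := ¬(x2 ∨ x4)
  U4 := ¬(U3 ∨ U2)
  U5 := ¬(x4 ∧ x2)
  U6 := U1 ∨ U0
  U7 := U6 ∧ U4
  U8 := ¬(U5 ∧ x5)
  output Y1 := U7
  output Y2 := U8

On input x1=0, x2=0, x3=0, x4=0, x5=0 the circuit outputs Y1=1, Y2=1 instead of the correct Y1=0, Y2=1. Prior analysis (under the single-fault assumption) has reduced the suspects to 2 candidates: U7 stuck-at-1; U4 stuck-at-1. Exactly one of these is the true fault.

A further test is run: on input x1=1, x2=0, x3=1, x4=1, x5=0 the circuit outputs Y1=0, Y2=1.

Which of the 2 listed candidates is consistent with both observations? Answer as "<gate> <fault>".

U4 stuck-at-1

Evaluate each candidate on input x1=1, x2=0, x3=1, x4=1, x5=0:
  U7 stuck-at-1: U0=0, U1=0, U2=1, U3=0, U4=0, U5=1, U6=0, U7=1 [stuck-at-1], U8=1 → Y1=1, Y2=1 — eliminated
  U4 stuck-at-1: U0=0, U1=0, U2=1, U3=0, U4=1 [stuck-at-1], U5=1, U6=0, U7=0, U8=1 → Y1=0, Y2=1 — matches
Only U4 stuck-at-1 reproduces the observed Y1=0, Y2=1.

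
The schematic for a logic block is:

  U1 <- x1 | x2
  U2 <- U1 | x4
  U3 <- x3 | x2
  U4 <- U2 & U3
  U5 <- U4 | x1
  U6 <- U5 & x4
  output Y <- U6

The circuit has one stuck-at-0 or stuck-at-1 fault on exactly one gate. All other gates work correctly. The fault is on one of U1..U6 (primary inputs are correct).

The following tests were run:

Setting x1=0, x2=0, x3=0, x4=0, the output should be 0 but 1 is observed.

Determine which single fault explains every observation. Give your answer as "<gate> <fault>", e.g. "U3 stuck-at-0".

Fault-free values for test 1 (x1=0, x2=0, x3=0, x4=0): U1=0, U2=0, U3=0, U4=0, U5=0, U6=0, giving Y=0. Observed 1.
Test 1: faults giving observed 1 are {U6 stuck-at-1}.
Only U6 stuck-at-1 is consistent with every test.

U6 stuck-at-1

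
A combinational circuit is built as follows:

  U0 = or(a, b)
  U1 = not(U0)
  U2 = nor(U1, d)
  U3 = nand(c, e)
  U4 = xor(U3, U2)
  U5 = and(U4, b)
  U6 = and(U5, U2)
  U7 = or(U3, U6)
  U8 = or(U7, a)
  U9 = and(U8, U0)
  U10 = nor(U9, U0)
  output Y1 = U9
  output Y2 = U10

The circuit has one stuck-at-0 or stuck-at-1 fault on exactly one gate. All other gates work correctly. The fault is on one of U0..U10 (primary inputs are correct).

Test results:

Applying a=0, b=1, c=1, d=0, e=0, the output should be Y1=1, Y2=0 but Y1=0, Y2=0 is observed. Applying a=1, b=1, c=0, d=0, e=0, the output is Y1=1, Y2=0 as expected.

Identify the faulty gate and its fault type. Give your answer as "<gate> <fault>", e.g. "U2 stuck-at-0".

Fault-free values for test 1 (a=0, b=1, c=1, d=0, e=0): U0=1, U1=0, U2=1, U3=1, U4=0, U5=0, U6=0, U7=1, U8=1, U9=1, U10=0, giving Y1=1, Y2=0. Observed Y1=0, Y2=0.
Test 1: faults giving observed Y1=0, Y2=0 are {U7 stuck-at-0, U8 stuck-at-0, U9 stuck-at-0}.
Test 2 (a=1, b=1, c=0, d=0, e=0): fault-free U0=1, U1=0, U2=1, U3=1, U4=0, U5=0, U6=0, U7=1, U8=1, U9=1, U10=0 → Y1=1, Y2=0; observed Y1=1, Y2=0. Eliminates U8 stuck-at-0, U9 stuck-at-0.
Only U7 stuck-at-0 is consistent with every test.

U7 stuck-at-0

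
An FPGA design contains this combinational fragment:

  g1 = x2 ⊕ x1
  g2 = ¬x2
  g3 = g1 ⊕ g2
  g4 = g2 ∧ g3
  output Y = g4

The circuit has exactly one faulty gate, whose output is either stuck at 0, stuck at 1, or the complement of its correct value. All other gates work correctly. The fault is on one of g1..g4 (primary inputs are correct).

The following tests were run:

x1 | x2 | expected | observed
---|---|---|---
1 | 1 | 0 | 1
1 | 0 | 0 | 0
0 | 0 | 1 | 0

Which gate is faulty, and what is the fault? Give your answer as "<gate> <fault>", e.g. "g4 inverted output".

Fault-free values for test 1 (x1=1, x2=1): g1=0, g2=0, g3=0, g4=0, giving Y=0. Observed 1.
Test 1: faults giving observed 1 are {g2 stuck-at-1, g2 inverted output, g4 stuck-at-1, g4 inverted output}.
Test 2 (x1=1, x2=0): fault-free g1=1, g2=1, g3=0, g4=0 → 0; observed 0. Eliminates g4 stuck-at-1, g4 inverted output.
Test 3 (x1=0, x2=0): fault-free g1=0, g2=1, g3=1, g4=1 → 1; observed 0. Eliminates g2 stuck-at-1.
Only g2 inverted output is consistent with every test.

g2 inverted output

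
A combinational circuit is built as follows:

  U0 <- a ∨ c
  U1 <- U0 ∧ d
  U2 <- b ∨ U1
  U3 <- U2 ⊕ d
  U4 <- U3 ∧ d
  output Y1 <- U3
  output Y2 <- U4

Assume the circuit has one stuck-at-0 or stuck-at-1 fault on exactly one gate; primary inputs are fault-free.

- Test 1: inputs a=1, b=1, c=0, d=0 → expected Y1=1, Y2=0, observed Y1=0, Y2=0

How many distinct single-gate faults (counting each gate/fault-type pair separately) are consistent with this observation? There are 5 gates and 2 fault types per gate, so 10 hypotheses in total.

Fault-free: U0=1, U1=0, U2=1, U3=1, U4=0 → Y1=1, Y2=0. Observed Y1=0, Y2=0.
  U0 stuck-at-0: output Y1=1, Y2=0 ✗
  U0 stuck-at-1: output Y1=1, Y2=0 ✗
  U1 stuck-at-0: output Y1=1, Y2=0 ✗
  U1 stuck-at-1: output Y1=1, Y2=0 ✗
  U2 stuck-at-0: output Y1=0, Y2=0 ✓
  U2 stuck-at-1: output Y1=1, Y2=0 ✗
  U3 stuck-at-0: output Y1=0, Y2=0 ✓
  U3 stuck-at-1: output Y1=1, Y2=0 ✗
  U4 stuck-at-0: output Y1=1, Y2=0 ✗
  U4 stuck-at-1: output Y1=1, Y2=1 ✗
Consistent faults: {U2 stuck-at-0, U3 stuck-at-0} — 2 in all.

2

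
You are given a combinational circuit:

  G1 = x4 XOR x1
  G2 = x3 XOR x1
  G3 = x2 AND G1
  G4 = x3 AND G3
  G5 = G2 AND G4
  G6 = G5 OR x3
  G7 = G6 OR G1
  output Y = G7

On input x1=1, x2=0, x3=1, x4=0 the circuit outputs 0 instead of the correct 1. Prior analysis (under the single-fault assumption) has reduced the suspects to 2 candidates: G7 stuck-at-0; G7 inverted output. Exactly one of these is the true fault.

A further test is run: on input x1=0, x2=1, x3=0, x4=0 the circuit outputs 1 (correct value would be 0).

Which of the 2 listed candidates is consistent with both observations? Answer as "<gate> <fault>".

Evaluate each candidate on input x1=0, x2=1, x3=0, x4=0:
  G7 stuck-at-0: G1=0, G2=0, G3=0, G4=0, G5=0, G6=0, G7=0 [stuck-at-0] → 0 — eliminated
  G7 inverted output: G1=0, G2=0, G3=0, G4=0, G5=0, G6=0, G7=1 [inverted output] → 1 — matches
Only G7 inverted output reproduces the observed 1.

G7 inverted output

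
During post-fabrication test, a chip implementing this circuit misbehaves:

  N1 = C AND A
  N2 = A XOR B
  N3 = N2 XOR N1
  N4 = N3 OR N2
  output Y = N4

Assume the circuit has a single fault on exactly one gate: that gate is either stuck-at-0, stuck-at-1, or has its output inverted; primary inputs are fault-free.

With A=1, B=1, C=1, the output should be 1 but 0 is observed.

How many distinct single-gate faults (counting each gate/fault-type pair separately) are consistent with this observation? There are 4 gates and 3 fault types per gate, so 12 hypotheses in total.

6

Fault-free: N1=1, N2=0, N3=1, N4=1 → 1. Observed 0.
  N1 stuck-at-0: output 0 ✓
  N1 stuck-at-1: output 1 ✗
  N1 inverted output: output 0 ✓
  N2 stuck-at-0: output 1 ✗
  N2 stuck-at-1: output 1 ✗
  N2 inverted output: output 1 ✗
  N3 stuck-at-0: output 0 ✓
  N3 stuck-at-1: output 1 ✗
  N3 inverted output: output 0 ✓
  N4 stuck-at-0: output 0 ✓
  N4 stuck-at-1: output 1 ✗
  N4 inverted output: output 0 ✓
Consistent faults: {N1 stuck-at-0, N1 inverted output, N3 stuck-at-0, N3 inverted output, N4 stuck-at-0, N4 inverted output} — 6 in all.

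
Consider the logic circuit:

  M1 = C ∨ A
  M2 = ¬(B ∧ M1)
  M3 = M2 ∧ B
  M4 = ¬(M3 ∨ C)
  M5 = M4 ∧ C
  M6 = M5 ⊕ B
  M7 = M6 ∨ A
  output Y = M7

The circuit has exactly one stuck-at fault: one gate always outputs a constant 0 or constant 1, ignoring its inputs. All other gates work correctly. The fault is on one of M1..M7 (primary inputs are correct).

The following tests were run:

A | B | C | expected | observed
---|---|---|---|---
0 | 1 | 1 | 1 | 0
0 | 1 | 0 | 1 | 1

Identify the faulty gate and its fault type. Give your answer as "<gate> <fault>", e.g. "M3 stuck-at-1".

Fault-free values for test 1 (A=0, B=1, C=1): M1=1, M2=0, M3=0, M4=0, M5=0, M6=1, M7=1, giving Y=1. Observed 0.
Test 1: faults giving observed 0 are {M4 stuck-at-1, M5 stuck-at-1, M6 stuck-at-0, M7 stuck-at-0}.
Test 2 (A=0, B=1, C=0): fault-free M1=0, M2=1, M3=1, M4=0, M5=0, M6=1, M7=1 → 1; observed 1. Eliminates M5 stuck-at-1, M6 stuck-at-0, M7 stuck-at-0.
Only M4 stuck-at-1 is consistent with every test.

M4 stuck-at-1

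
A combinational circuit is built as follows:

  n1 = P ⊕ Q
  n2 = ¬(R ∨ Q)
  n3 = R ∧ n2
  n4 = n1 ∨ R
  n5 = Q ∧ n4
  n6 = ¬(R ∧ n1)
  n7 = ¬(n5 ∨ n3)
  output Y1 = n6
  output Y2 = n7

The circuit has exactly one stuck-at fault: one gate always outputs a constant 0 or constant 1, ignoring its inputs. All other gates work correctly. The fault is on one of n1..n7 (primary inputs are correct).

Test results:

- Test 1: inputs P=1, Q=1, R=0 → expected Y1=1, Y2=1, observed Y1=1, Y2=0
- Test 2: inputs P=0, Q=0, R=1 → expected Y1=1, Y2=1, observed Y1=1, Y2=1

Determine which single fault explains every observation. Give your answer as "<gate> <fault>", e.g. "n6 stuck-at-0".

Fault-free values for test 1 (P=1, Q=1, R=0): n1=0, n2=0, n3=0, n4=0, n5=0, n6=1, n7=1, giving Y1=1, Y2=1. Observed Y1=1, Y2=0.
Test 1: faults giving observed Y1=1, Y2=0 are {n1 stuck-at-1, n3 stuck-at-1, n4 stuck-at-1, n5 stuck-at-1, n7 stuck-at-0}.
Test 2 (P=0, Q=0, R=1): fault-free n1=0, n2=0, n3=0, n4=1, n5=0, n6=1, n7=1 → Y1=1, Y2=1; observed Y1=1, Y2=1. Eliminates n1 stuck-at-1, n3 stuck-at-1, n5 stuck-at-1, n7 stuck-at-0.
Only n4 stuck-at-1 is consistent with every test.

n4 stuck-at-1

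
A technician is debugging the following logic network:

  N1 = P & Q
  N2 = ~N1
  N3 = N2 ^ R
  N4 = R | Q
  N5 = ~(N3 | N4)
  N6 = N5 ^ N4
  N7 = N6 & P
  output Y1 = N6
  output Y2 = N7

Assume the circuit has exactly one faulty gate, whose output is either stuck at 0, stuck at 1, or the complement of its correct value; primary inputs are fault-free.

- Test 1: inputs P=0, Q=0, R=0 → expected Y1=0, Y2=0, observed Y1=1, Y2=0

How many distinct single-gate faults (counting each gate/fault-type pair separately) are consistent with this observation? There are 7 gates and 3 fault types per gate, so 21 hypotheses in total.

12

Fault-free: N1=0, N2=1, N3=1, N4=0, N5=0, N6=0, N7=0 → Y1=0, Y2=0. Observed Y1=1, Y2=0.
  N1: stuck-at-1, inverted output ✓; others ✗
  N2: stuck-at-0, inverted output ✓; others ✗
  N3: stuck-at-0, inverted output ✓; others ✗
  N4: stuck-at-1, inverted output ✓; others ✗
  N5: stuck-at-1, inverted output ✓; others ✗
  N6: stuck-at-1, inverted output ✓; others ✗
  N7: none of the 3 fault types match ✗
Consistent faults: {N1 stuck-at-1, N1 inverted output, N2 stuck-at-0, N2 inverted output, N3 stuck-at-0, N3 inverted output, N4 stuck-at-1, N4 inverted output, N5 stuck-at-1, N5 inverted output, N6 stuck-at-1, N6 inverted output} — 12 in all.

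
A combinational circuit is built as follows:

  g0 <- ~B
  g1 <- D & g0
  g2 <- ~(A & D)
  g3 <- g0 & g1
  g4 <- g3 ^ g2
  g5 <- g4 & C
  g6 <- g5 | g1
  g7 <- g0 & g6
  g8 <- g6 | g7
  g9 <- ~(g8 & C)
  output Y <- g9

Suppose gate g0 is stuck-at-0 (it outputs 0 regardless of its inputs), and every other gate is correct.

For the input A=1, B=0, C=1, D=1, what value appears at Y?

1

Propagate with g0 forced: g0=0 [stuck-at-0], g1=0, g2=0, g3=0, g4=0, g5=0, g6=0, g7=0, g8=0, g9=1.
So Y = 1. (Without the fault it would be 0.)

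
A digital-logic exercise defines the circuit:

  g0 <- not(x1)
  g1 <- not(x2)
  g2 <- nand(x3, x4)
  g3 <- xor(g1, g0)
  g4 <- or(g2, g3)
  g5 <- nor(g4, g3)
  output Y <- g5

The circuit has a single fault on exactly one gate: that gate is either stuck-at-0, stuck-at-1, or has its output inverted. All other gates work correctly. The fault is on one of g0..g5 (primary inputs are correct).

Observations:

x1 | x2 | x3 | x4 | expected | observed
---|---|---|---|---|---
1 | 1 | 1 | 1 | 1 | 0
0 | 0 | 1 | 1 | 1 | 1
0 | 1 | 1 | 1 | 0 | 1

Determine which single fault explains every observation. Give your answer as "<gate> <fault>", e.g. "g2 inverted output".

Fault-free values for test 1 (x1=1, x2=1, x3=1, x4=1): g0=0, g1=0, g2=0, g3=0, g4=0, g5=1, giving Y=1. Observed 0.
Test 1: faults giving observed 0 are {g0 stuck-at-1, g0 inverted output, g1 stuck-at-1, g1 inverted output, g2 stuck-at-1, g2 inverted output, g3 stuck-at-1, g3 inverted output, g4 stuck-at-1, g4 inverted output, g5 stuck-at-0, g5 inverted output}.
Test 2 (x1=0, x2=0, x3=1, x4=1): fault-free g0=1, g1=1, g2=0, g3=0, g4=0, g5=1 → 1; observed 1. Eliminates g0 inverted output, g1 inverted output, g2 stuck-at-1, g2 inverted output, g3 stuck-at-1, g3 inverted output, g4 stuck-at-1, g4 inverted output, g5 stuck-at-0, g5 inverted output.
Test 3 (x1=0, x2=1, x3=1, x4=1): fault-free g0=1, g1=0, g2=0, g3=1, g4=1, g5=0 → 0; observed 1. Eliminates g0 stuck-at-1.
Only g1 stuck-at-1 is consistent with every test.

g1 stuck-at-1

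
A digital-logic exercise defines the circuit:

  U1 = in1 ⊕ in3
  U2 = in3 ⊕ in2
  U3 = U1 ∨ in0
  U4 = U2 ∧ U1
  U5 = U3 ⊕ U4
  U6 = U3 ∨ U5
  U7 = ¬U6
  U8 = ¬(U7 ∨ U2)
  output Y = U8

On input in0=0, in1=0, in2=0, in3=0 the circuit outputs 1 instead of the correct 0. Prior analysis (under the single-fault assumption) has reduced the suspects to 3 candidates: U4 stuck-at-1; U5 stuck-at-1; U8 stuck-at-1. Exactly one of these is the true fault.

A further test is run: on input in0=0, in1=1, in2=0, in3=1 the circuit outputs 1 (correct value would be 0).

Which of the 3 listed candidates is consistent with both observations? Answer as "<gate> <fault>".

Evaluate each candidate on input in0=0, in1=1, in2=0, in3=1:
  U4 stuck-at-1: U1=0, U2=1, U3=0, U4=1 [stuck-at-1], U5=1, U6=1, U7=0, U8=0 → 0 — eliminated
  U5 stuck-at-1: U1=0, U2=1, U3=0, U4=0, U5=1 [stuck-at-1], U6=1, U7=0, U8=0 → 0 — eliminated
  U8 stuck-at-1: U1=0, U2=1, U3=0, U4=0, U5=0, U6=0, U7=1, U8=1 [stuck-at-1] → 1 — matches
Only U8 stuck-at-1 reproduces the observed 1.

U8 stuck-at-1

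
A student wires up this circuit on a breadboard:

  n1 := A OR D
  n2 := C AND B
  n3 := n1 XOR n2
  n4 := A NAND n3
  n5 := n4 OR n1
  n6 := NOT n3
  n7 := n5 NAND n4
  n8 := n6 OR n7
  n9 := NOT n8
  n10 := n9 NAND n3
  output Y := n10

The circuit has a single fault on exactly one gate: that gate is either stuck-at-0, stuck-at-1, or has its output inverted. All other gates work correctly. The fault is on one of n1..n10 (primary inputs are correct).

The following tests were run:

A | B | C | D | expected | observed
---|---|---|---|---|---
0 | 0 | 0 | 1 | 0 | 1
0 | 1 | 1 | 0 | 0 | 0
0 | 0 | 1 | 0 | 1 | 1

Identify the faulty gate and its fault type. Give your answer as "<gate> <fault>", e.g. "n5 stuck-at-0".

n1 stuck-at-0

Fault-free values for test 1 (A=0, B=0, C=0, D=1): n1=1, n2=0, n3=1, n4=1, n5=1, n6=0, n7=0, n8=0, n9=1, n10=0, giving Y=0. Observed 1.
Test 1: faults giving observed 1 are {n1 stuck-at-0, n1 inverted output, n2 stuck-at-1, n2 inverted output, n3 stuck-at-0, n3 inverted output, n4 stuck-at-0, n4 inverted output, n5 stuck-at-0, n5 inverted output, n6 stuck-at-1, n6 inverted output, n7 stuck-at-1, n7 inverted output, n8 stuck-at-1, n8 inverted output, n9 stuck-at-0, n9 inverted output, n10 stuck-at-1, n10 inverted output}.
Test 2 (A=0, B=1, C=1, D=0): fault-free n1=0, n2=1, n3=1, n4=1, n5=1, n6=0, n7=0, n8=0, n9=1, n10=0 → 0; observed 0. Eliminates n1 inverted output, n2 inverted output, n3 stuck-at-0, n3 inverted output, n4 stuck-at-0, n4 inverted output, n5 stuck-at-0, n5 inverted output, n6 stuck-at-1, n6 inverted output, n7 stuck-at-1, n7 inverted output, n8 stuck-at-1, n8 inverted output, n9 stuck-at-0, n9 inverted output, n10 stuck-at-1, n10 inverted output.
Test 3 (A=0, B=0, C=1, D=0): fault-free n1=0, n2=0, n3=0, n4=1, n5=1, n6=1, n7=0, n8=1, n9=0, n10=1 → 1; observed 1. Eliminates n2 stuck-at-1.
Only n1 stuck-at-0 is consistent with every test.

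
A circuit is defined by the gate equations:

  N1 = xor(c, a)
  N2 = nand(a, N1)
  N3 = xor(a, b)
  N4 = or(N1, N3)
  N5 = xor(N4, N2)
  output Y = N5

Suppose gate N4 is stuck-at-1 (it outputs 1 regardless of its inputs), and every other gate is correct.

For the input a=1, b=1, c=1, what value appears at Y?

Propagate with N4 forced: N1=0, N2=1, N3=0, N4=1 [stuck-at-1], N5=0.
So Y = 0. (Without the fault it would be 1.)

0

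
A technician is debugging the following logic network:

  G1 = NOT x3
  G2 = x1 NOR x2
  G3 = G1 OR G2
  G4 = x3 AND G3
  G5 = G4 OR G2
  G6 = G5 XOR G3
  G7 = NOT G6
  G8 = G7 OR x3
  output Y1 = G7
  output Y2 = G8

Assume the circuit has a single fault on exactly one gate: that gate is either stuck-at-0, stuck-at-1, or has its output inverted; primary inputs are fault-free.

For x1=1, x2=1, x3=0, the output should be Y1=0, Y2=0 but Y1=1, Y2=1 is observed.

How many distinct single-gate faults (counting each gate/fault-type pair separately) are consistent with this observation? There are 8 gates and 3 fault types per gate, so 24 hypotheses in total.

Fault-free: G1=1, G2=0, G3=1, G4=0, G5=0, G6=1, G7=0, G8=0 → Y1=0, Y2=0. Observed Y1=1, Y2=1.
  G1: stuck-at-0, inverted output ✓; others ✗
  G2: stuck-at-1, inverted output ✓; others ✗
  G3: stuck-at-0, inverted output ✓; others ✗
  G4: stuck-at-1, inverted output ✓; others ✗
  G5: stuck-at-1, inverted output ✓; others ✗
  G6: stuck-at-0, inverted output ✓; others ✗
  G7: stuck-at-1, inverted output ✓; others ✗
  G8: none of the 3 fault types match ✗
Consistent faults: {G1 stuck-at-0, G1 inverted output, G2 stuck-at-1, G2 inverted output, G3 stuck-at-0, G3 inverted output, G4 stuck-at-1, G4 inverted output, G5 stuck-at-1, G5 inverted output, G6 stuck-at-0, G6 inverted output, G7 stuck-at-1, G7 inverted output} — 14 in all.

14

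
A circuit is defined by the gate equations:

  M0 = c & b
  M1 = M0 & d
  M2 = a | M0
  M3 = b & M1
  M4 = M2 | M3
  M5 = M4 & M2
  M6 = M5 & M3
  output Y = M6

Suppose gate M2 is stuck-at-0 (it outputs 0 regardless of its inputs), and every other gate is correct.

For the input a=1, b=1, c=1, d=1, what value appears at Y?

Propagate with M2 forced: M0=1, M1=1, M2=0 [stuck-at-0], M3=1, M4=1, M5=0, M6=0.
So Y = 0. (Without the fault it would be 1.)

0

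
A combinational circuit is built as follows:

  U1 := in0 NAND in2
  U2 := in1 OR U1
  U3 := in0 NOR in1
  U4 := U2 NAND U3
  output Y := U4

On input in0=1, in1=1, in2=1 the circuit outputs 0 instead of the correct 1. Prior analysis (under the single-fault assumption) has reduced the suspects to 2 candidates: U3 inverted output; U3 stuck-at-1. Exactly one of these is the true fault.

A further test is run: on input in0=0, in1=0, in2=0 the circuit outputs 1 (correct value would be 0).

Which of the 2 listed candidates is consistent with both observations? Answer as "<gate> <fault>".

U3 inverted output

Evaluate each candidate on input in0=0, in1=0, in2=0:
  U3 inverted output: U1=1, U2=1, U3=0 [inverted output], U4=1 → 1 — matches
  U3 stuck-at-1: U1=1, U2=1, U3=1 [stuck-at-1], U4=0 → 0 — eliminated
Only U3 inverted output reproduces the observed 1.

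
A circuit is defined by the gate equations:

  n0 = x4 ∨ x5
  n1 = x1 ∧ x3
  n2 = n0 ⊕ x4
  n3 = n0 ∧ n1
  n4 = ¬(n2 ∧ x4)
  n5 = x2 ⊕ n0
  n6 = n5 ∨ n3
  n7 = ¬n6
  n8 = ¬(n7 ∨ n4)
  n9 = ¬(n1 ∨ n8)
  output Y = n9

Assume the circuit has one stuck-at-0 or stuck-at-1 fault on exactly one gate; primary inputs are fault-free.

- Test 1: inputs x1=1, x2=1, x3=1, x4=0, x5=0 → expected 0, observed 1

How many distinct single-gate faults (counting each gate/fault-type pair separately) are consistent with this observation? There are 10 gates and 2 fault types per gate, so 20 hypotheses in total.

2

Fault-free: n0=0, n1=1, n2=0, n3=0, n4=1, n5=1, n6=1, n7=0, n8=0, n9=0 → 0. Observed 1.
  n0: none of the 2 fault types match ✗
  n1: stuck-at-0 ✓; others ✗
  n2: none of the 2 fault types match ✗
  n3: none of the 2 fault types match ✗
  n4: none of the 2 fault types match ✗
  n5: none of the 2 fault types match ✗
  n6: none of the 2 fault types match ✗
  n7: none of the 2 fault types match ✗
  n8: none of the 2 fault types match ✗
  n9: stuck-at-1 ✓; others ✗
Consistent faults: {n1 stuck-at-0, n9 stuck-at-1} — 2 in all.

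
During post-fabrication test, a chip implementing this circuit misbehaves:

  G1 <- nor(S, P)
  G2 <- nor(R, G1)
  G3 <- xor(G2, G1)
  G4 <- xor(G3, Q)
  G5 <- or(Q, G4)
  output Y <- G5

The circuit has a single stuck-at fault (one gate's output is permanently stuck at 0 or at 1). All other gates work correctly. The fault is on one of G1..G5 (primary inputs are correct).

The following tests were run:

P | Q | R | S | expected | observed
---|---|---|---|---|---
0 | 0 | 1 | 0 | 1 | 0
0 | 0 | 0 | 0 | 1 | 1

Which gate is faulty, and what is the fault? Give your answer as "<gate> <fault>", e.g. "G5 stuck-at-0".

Fault-free values for test 1 (P=0, Q=0, R=1, S=0): G1=1, G2=0, G3=1, G4=1, G5=1, giving Y=1. Observed 0.
Test 1: faults giving observed 0 are {G1 stuck-at-0, G2 stuck-at-1, G3 stuck-at-0, G4 stuck-at-0, G5 stuck-at-0}.
Test 2 (P=0, Q=0, R=0, S=0): fault-free G1=1, G2=0, G3=1, G4=1, G5=1 → 1; observed 1. Eliminates G2 stuck-at-1, G3 stuck-at-0, G4 stuck-at-0, G5 stuck-at-0.
Only G1 stuck-at-0 is consistent with every test.

G1 stuck-at-0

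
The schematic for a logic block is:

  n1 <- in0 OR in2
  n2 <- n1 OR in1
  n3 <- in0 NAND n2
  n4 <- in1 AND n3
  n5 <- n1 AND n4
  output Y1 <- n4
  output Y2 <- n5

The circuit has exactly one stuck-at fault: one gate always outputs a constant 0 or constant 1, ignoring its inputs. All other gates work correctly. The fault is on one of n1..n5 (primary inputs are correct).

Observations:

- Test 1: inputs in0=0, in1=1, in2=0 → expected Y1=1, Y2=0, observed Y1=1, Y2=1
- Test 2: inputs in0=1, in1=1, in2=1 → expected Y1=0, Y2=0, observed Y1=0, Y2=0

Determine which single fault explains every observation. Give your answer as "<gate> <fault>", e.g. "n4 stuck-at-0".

Fault-free values for test 1 (in0=0, in1=1, in2=0): n1=0, n2=1, n3=1, n4=1, n5=0, giving Y1=1, Y2=0. Observed Y1=1, Y2=1.
Test 1: faults giving observed Y1=1, Y2=1 are {n1 stuck-at-1, n5 stuck-at-1}.
Test 2 (in0=1, in1=1, in2=1): fault-free n1=1, n2=1, n3=0, n4=0, n5=0 → Y1=0, Y2=0; observed Y1=0, Y2=0. Eliminates n5 stuck-at-1.
Only n1 stuck-at-1 is consistent with every test.

n1 stuck-at-1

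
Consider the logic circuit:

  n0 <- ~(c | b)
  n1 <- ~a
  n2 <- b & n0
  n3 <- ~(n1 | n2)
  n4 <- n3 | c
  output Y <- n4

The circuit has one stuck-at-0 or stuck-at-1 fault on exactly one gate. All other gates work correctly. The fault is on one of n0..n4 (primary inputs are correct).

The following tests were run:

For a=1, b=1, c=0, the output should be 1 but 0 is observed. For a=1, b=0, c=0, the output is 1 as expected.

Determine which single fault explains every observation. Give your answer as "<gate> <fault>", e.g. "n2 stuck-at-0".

Fault-free values for test 1 (a=1, b=1, c=0): n0=0, n1=0, n2=0, n3=1, n4=1, giving Y=1. Observed 0.
Test 1: faults giving observed 0 are {n0 stuck-at-1, n1 stuck-at-1, n2 stuck-at-1, n3 stuck-at-0, n4 stuck-at-0}.
Test 2 (a=1, b=0, c=0): fault-free n0=1, n1=0, n2=0, n3=1, n4=1 → 1; observed 1. Eliminates n1 stuck-at-1, n2 stuck-at-1, n3 stuck-at-0, n4 stuck-at-0.
Only n0 stuck-at-1 is consistent with every test.

n0 stuck-at-1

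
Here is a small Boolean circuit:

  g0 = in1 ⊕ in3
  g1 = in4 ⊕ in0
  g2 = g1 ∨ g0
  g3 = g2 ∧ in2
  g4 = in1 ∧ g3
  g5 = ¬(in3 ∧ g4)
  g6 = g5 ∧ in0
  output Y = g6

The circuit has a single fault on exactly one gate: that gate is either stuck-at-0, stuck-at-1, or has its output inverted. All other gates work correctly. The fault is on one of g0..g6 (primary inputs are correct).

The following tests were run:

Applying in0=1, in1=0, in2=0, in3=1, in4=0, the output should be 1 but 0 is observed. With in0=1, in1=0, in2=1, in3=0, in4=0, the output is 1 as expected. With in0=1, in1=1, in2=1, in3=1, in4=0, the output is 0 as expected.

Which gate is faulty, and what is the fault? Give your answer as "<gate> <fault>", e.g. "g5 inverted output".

Fault-free values for test 1 (in0=1, in1=0, in2=0, in3=1, in4=0): g0=1, g1=1, g2=1, g3=0, g4=0, g5=1, g6=1, giving Y=1. Observed 0.
Test 1: faults giving observed 0 are {g4 stuck-at-1, g4 inverted output, g5 stuck-at-0, g5 inverted output, g6 stuck-at-0, g6 inverted output}.
Test 2 (in0=1, in1=0, in2=1, in3=0, in4=0): fault-free g0=0, g1=1, g2=1, g3=1, g4=0, g5=1, g6=1 → 1; observed 1. Eliminates g5 stuck-at-0, g5 inverted output, g6 stuck-at-0, g6 inverted output.
Test 3 (in0=1, in1=1, in2=1, in3=1, in4=0): fault-free g0=0, g1=1, g2=1, g3=1, g4=1, g5=0, g6=0 → 0; observed 0. Eliminates g4 inverted output.
Only g4 stuck-at-1 is consistent with every test.

g4 stuck-at-1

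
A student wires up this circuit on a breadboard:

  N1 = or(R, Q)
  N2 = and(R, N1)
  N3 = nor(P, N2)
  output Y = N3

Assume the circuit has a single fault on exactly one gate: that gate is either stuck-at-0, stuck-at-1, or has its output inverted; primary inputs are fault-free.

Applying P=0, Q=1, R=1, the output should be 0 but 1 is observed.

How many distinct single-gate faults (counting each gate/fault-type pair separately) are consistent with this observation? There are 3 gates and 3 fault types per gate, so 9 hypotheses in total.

Fault-free: N1=1, N2=1, N3=0 → 0. Observed 1.
  N1 stuck-at-0: output 1 ✓
  N1 stuck-at-1: output 0 ✗
  N1 inverted output: output 1 ✓
  N2 stuck-at-0: output 1 ✓
  N2 stuck-at-1: output 0 ✗
  N2 inverted output: output 1 ✓
  N3 stuck-at-0: output 0 ✗
  N3 stuck-at-1: output 1 ✓
  N3 inverted output: output 1 ✓
Consistent faults: {N1 stuck-at-0, N1 inverted output, N2 stuck-at-0, N2 inverted output, N3 stuck-at-1, N3 inverted output} — 6 in all.

6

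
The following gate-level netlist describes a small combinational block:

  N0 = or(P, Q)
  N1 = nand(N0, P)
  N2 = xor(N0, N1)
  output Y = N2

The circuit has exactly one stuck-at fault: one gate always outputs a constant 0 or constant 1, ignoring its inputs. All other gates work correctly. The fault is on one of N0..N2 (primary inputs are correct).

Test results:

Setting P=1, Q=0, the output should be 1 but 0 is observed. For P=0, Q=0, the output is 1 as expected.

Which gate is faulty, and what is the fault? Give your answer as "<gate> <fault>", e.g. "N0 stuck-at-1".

N1 stuck-at-1

Fault-free values for test 1 (P=1, Q=0): N0=1, N1=0, N2=1, giving Y=1. Observed 0.
Test 1: faults giving observed 0 are {N1 stuck-at-1, N2 stuck-at-0}.
Test 2 (P=0, Q=0): fault-free N0=0, N1=1, N2=1 → 1; observed 1. Eliminates N2 stuck-at-0.
Only N1 stuck-at-1 is consistent with every test.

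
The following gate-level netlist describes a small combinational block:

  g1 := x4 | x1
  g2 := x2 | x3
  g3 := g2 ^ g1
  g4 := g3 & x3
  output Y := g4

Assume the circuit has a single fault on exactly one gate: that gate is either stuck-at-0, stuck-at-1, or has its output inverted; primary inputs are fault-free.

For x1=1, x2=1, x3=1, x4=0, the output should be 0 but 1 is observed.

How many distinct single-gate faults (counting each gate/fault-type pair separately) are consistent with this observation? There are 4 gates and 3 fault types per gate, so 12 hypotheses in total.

Fault-free: g1=1, g2=1, g3=0, g4=0 → 0. Observed 1.
  g1 stuck-at-0: output 1 ✓
  g1 stuck-at-1: output 0 ✗
  g1 inverted output: output 1 ✓
  g2 stuck-at-0: output 1 ✓
  g2 stuck-at-1: output 0 ✗
  g2 inverted output: output 1 ✓
  g3 stuck-at-0: output 0 ✗
  g3 stuck-at-1: output 1 ✓
  g3 inverted output: output 1 ✓
  g4 stuck-at-0: output 0 ✗
  g4 stuck-at-1: output 1 ✓
  g4 inverted output: output 1 ✓
Consistent faults: {g1 stuck-at-0, g1 inverted output, g2 stuck-at-0, g2 inverted output, g3 stuck-at-1, g3 inverted output, g4 stuck-at-1, g4 inverted output} — 8 in all.

8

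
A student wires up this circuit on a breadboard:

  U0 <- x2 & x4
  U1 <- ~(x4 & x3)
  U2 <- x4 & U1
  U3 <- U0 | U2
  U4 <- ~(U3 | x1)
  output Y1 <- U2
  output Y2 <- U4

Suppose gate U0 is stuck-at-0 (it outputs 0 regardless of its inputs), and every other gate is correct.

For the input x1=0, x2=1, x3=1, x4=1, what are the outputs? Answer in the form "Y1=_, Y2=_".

Y1=0, Y2=1

Propagate with U0 forced: U0=0 [stuck-at-0], U1=0, U2=0, U3=0, U4=1.
So the outputs are Y1=0, Y2=1. (Without the fault they would be Y1=0, Y2=0.)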